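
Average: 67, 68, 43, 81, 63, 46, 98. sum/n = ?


Sum = 67 + 68 + 43 + 81 + 63 + 46 + 98 = 466
n = 7
Mean = 466/7 = 66.5714

Mean = 66.5714


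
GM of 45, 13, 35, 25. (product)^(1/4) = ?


Product = 45 × 13 × 35 × 25 = 511875
GM = 511875^(1/4) = 26.7480

GM = 26.7480


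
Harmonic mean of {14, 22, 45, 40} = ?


Sum of reciprocals = 1/14 + 1/22 + 1/45 + 1/40 = 0.164105
HM = 4/0.164105 = 24.3746

HM = 24.3746


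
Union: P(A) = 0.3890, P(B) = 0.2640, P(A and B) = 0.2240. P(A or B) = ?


P(A∪B) = 0.3890 + 0.2640 - 0.2240
= 0.6530 - 0.2240
= 0.4290

P(A∪B) = 0.4290


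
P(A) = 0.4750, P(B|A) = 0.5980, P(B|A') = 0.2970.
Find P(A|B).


P(B) = P(B|A)*P(A) + P(B|A')*P(A')
= 0.5980*0.4750 + 0.2970*0.5250
= 0.284050 + 0.155925 = 0.439975
P(A|B) = 0.284050/0.439975 = 0.6456

P(A|B) = 0.6456


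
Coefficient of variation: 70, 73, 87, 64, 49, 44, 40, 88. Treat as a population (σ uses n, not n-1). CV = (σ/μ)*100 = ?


Mean = 64.3750
SD = 17.3993
CV = (17.3993/64.3750)*100 = 27.0280%

CV = 27.0280%


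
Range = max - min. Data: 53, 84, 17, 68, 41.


Max = 84, Min = 17
Range = 84 - 17 = 67

Range = 67


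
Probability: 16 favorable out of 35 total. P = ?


P = 16/35 = 0.4571

P = 0.4571


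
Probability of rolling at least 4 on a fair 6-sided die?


Favorable outcomes (roll ≥ 4): 3
Total outcomes = 6
P = 3/6 = 0.5000

P = 0.5000


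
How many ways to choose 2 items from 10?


C(10,2) = 10!/(2! × 8!)
= 3628800/(2 × 40320)
= 45

C(10,2) = 45


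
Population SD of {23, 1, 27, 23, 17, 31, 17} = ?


Mean = 19.8571
Variance = 80.9796
SD = sqrt(80.9796) = 8.9989

SD = 8.9989


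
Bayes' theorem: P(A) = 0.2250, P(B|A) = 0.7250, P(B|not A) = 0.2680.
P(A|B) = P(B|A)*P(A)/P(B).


P(B) = P(B|A)*P(A) + P(B|A')*P(A')
= 0.7250*0.2250 + 0.2680*0.7750
= 0.163125 + 0.207700 = 0.370825
P(A|B) = 0.163125/0.370825 = 0.4399

P(A|B) = 0.4399


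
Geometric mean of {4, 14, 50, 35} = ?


Product = 4 × 14 × 50 × 35 = 98000
GM = 98000^(1/4) = 17.6932

GM = 17.6932


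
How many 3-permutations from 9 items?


P(9,3) = 9!/6!
= 362880/720
= 504

P(9,3) = 504


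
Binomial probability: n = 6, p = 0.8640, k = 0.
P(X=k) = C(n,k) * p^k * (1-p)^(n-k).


C(6,0) = 1
p^0 = 1.000000
(1-p)^6 = 6.327519e-06
P = 1 * 1.000000 * 6.327519e-06 = 6.3275e-06

P(X=0) = 6.3275e-06


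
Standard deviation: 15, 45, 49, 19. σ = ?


Mean = 32.0000
Variance = 229.0000
SD = sqrt(229.0000) = 15.1327

SD = 15.1327


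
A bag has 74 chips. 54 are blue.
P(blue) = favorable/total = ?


P = 54/74 = 0.7297

P = 0.7297


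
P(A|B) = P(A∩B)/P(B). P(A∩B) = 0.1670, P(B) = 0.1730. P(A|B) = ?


P(A|B) = 0.1670/0.1730 = 0.9653

P(A|B) = 0.9653


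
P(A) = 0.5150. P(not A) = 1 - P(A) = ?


P(not A) = 1 - 0.5150 = 0.4850

P(not A) = 0.4850


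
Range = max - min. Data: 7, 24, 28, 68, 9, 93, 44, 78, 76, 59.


Max = 93, Min = 7
Range = 93 - 7 = 86

Range = 86


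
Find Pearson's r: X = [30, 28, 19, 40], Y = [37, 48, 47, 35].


Mean X = 29.2500, Mean Y = 41.7500
SD X = 7.462406, SD Y = 5.804093
Cov = -34.437500
r = -34.437500/(7.462406*5.804093) = -0.7951

r = -0.7951


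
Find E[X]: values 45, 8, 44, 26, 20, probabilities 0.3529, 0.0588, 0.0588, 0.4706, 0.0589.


E[X] = 45*0.3529 + 8*0.0588 + 44*0.0588 + 26*0.4706 + 20*0.0589
= 15.8805 + 0.4704 + 2.5872 + 12.2356 + 1.1780
= 32.3517

E[X] = 32.3517


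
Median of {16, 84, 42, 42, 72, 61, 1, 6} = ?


Sorted: 1, 6, 16, 42, 42, 61, 72, 84
n = 8 (even)
Middle values: 42 and 42
Median = (42+42)/2 = 42.0000

Median = 42.0000


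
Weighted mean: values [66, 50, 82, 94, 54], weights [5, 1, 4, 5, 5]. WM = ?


Numerator = 66*5 + 50*1 + 82*4 + 94*5 + 54*5 = 1448
Denominator = 5 + 1 + 4 + 5 + 5 = 20
WM = 1448/20 = 72.4000

WM = 72.4000


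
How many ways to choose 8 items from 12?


C(12,8) = 12!/(8! × 4!)
= 479001600/(40320 × 24)
= 495

C(12,8) = 495


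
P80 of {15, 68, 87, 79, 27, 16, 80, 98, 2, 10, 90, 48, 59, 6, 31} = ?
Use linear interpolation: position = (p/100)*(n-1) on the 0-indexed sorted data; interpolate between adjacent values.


Sorted: 2, 6, 10, 15, 16, 27, 31, 48, 59, 68, 79, 80, 87, 90, 98
n = 15
Index = 80/100 * 14 = 11.2000
Lower = data[11] = 80, Upper = data[12] = 87
P80 = 80 + 0.2000*(7) = 81.4000

P80 = 81.4000


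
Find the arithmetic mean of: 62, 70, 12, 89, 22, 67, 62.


Sum = 62 + 70 + 12 + 89 + 22 + 67 + 62 = 384
n = 7
Mean = 384/7 = 54.8571

Mean = 54.8571


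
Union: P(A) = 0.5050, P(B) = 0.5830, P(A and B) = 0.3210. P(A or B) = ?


P(A∪B) = 0.5050 + 0.5830 - 0.3210
= 1.0880 - 0.3210
= 0.7670

P(A∪B) = 0.7670


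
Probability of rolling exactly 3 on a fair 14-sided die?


Favorable outcomes (roll = 3): 1
Total outcomes = 14
P = 1/14 = 0.0714

P = 0.0714


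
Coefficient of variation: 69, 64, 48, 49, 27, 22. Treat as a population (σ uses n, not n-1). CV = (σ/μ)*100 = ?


Mean = 46.5000
SD = 17.3277
CV = (17.3277/46.5000)*100 = 37.2639%

CV = 37.2639%


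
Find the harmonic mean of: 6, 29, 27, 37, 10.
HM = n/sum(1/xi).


Sum of reciprocals = 1/6 + 1/29 + 1/27 + 1/37 + 1/10 = 0.365213
HM = 5/0.365213 = 13.6906

HM = 13.6906


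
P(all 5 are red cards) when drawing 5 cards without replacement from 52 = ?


P(all red cards) = (26/52) × (25/51) × (24/50) × (23/49) × (22/48)
= 0.0253

P = 0.0253


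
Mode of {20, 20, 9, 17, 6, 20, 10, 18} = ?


Frequencies: 6:1, 9:1, 10:1, 17:1, 18:1, 20:3
Max frequency = 3
Mode = 20

Mode = 20


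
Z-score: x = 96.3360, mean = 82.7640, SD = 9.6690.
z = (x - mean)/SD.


z = (96.3360 - 82.7640)/9.6690
= 13.5720/9.6690
= 1.4037

z = 1.4037


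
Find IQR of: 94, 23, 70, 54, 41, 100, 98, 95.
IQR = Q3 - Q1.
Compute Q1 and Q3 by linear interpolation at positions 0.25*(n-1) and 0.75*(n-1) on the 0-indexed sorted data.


Sorted: 23, 41, 54, 70, 94, 95, 98, 100
Q1 (25th %ile) = 50.7500
Q3 (75th %ile) = 95.7500
IQR = 95.7500 - 50.7500 = 45.0000

IQR = 45.0000


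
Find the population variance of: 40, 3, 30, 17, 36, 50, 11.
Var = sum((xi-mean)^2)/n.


Mean = 26.7143
Squared deviations: 176.5102, 562.3673, 10.7959, 94.3673, 86.2245, 542.2245, 246.9388
Sum = 1719.4286
Variance = 1719.4286/7 = 245.6327

Variance = 245.6327


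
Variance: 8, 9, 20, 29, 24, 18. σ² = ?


Mean = 18.0000
Squared deviations: 100.0000, 81.0000, 4.0000, 121.0000, 36.0000, 0
Sum = 342.0000
Variance = 342.0000/6 = 57.0000

Variance = 57.0000


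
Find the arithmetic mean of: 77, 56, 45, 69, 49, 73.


Sum = 77 + 56 + 45 + 69 + 49 + 73 = 369
n = 6
Mean = 369/6 = 61.5000

Mean = 61.5000


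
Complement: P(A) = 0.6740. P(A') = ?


P(not A) = 1 - 0.6740 = 0.3260

P(not A) = 0.3260


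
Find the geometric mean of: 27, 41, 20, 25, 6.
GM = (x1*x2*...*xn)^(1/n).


Product = 27 × 41 × 20 × 25 × 6 = 3321000
GM = 3321000^(1/5) = 20.1490

GM = 20.1490


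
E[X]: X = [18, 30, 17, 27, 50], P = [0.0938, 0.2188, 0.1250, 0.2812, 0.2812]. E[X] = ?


E[X] = 18*0.0938 + 30*0.2188 + 17*0.1250 + 27*0.2812 + 50*0.2812
= 1.6884 + 6.5640 + 2.1250 + 7.5924 + 14.0600
= 32.0298

E[X] = 32.0298


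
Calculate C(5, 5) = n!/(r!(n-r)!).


C(5,5) = 5!/(5! × 0!)
= 120/(120 × 1)
= 1

C(5,5) = 1


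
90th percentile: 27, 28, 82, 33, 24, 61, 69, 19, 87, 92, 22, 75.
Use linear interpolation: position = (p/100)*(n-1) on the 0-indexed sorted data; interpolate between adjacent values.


Sorted: 19, 22, 24, 27, 28, 33, 61, 69, 75, 82, 87, 92
n = 12
Index = 90/100 * 11 = 9.9000
Lower = data[9] = 82, Upper = data[10] = 87
P90 = 82 + 0.9000*(5) = 86.5000

P90 = 86.5000


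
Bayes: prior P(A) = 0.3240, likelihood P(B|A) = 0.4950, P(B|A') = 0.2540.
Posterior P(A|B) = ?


P(B) = P(B|A)*P(A) + P(B|A')*P(A')
= 0.4950*0.3240 + 0.2540*0.6760
= 0.160380 + 0.171704 = 0.332084
P(A|B) = 0.160380/0.332084 = 0.4830

P(A|B) = 0.4830


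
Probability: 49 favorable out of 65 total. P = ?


P = 49/65 = 0.7538

P = 0.7538


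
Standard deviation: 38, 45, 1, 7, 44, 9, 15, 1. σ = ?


Mean = 20.0000
Variance = 320.2500
SD = sqrt(320.2500) = 17.8955

SD = 17.8955


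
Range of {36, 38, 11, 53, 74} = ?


Max = 74, Min = 11
Range = 74 - 11 = 63

Range = 63


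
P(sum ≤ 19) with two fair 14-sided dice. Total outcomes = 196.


Total outcomes = 14×14 = 196
Favorable (sum ≤ 19): 151
P = 151/196 = 0.7704

P = 0.7704


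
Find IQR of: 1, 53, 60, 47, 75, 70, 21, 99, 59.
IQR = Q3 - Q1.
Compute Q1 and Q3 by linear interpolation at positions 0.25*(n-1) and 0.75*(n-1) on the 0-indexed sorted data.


Sorted: 1, 21, 47, 53, 59, 60, 70, 75, 99
Q1 (25th %ile) = 47.0000
Q3 (75th %ile) = 70.0000
IQR = 70.0000 - 47.0000 = 23.0000

IQR = 23.0000


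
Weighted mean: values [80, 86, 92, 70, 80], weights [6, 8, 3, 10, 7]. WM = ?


Numerator = 80*6 + 86*8 + 92*3 + 70*10 + 80*7 = 2704
Denominator = 6 + 8 + 3 + 10 + 7 = 34
WM = 2704/34 = 79.5294

WM = 79.5294


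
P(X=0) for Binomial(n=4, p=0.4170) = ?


C(4,0) = 1
p^0 = 1.000000
(1-p)^4 = 0.115525
P = 1 * 1.000000 * 0.115525 = 0.1155

P(X=0) = 0.1155


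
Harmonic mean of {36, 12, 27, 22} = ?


Sum of reciprocals = 1/36 + 1/12 + 1/27 + 1/22 = 0.193603
HM = 4/0.193603 = 20.6609

HM = 20.6609


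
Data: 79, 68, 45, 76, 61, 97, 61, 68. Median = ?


Sorted: 45, 61, 61, 68, 68, 76, 79, 97
n = 8 (even)
Middle values: 68 and 68
Median = (68+68)/2 = 68.0000

Median = 68.0000


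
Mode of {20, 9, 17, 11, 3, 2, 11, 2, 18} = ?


Frequencies: 2:2, 3:1, 9:1, 11:2, 17:1, 18:1, 20:1
Max frequency = 2
Mode = 2, 11

Mode = 2, 11


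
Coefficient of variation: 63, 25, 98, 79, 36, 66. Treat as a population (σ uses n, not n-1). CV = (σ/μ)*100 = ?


Mean = 61.1667
SD = 24.6402
CV = (24.6402/61.1667)*100 = 40.2837%

CV = 40.2837%


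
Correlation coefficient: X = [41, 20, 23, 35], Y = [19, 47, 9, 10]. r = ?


Mean X = 29.7500, Mean Y = 21.2500
SD X = 8.584142, SD Y = 15.368393
Cov = -63.187500
r = -63.187500/(8.584142*15.368393) = -0.4790

r = -0.4790


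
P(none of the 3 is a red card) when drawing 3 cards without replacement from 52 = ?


P(no red cards) = (26/52) × (25/51) × (24/50)
= 0.1176

P = 0.1176


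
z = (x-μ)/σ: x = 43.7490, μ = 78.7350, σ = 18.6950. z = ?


z = (43.7490 - 78.7350)/18.6950
= -34.9860/18.6950
= -1.8714

z = -1.8714


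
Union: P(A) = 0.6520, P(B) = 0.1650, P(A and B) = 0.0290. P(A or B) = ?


P(A∪B) = 0.6520 + 0.1650 - 0.0290
= 0.8170 - 0.0290
= 0.7880

P(A∪B) = 0.7880


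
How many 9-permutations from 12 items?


P(12,9) = 12!/3!
= 479001600/6
= 79833600

P(12,9) = 79833600


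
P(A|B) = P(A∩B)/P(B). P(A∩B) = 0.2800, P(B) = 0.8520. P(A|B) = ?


P(A|B) = 0.2800/0.8520 = 0.3286

P(A|B) = 0.3286


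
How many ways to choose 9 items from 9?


C(9,9) = 9!/(9! × 0!)
= 362880/(362880 × 1)
= 1

C(9,9) = 1


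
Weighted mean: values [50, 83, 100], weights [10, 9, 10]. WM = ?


Numerator = 50*10 + 83*9 + 100*10 = 2247
Denominator = 10 + 9 + 10 = 29
WM = 2247/29 = 77.4828

WM = 77.4828


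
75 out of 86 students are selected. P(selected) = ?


P = 75/86 = 0.8721

P = 0.8721


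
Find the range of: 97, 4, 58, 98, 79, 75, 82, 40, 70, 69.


Max = 98, Min = 4
Range = 98 - 4 = 94

Range = 94


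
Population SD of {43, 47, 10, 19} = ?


Mean = 29.7500
Variance = 244.6875
SD = sqrt(244.6875) = 15.6425

SD = 15.6425


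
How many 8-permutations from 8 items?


P(8,8) = 8!/0!
= 40320/1
= 40320

P(8,8) = 40320


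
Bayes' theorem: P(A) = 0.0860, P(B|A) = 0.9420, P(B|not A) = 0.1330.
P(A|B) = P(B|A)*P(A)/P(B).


P(B) = P(B|A)*P(A) + P(B|A')*P(A')
= 0.9420*0.0860 + 0.1330*0.9140
= 0.081012 + 0.121562 = 0.202574
P(A|B) = 0.081012/0.202574 = 0.3999

P(A|B) = 0.3999


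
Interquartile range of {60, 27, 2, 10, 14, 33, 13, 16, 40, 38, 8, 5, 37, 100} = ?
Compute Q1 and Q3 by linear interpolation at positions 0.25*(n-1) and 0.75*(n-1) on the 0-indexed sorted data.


Sorted: 2, 5, 8, 10, 13, 14, 16, 27, 33, 37, 38, 40, 60, 100
Q1 (25th %ile) = 10.7500
Q3 (75th %ile) = 37.7500
IQR = 37.7500 - 10.7500 = 27.0000

IQR = 27.0000


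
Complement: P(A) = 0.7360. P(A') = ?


P(not A) = 1 - 0.7360 = 0.2640

P(not A) = 0.2640


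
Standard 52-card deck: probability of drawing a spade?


13 spades in 52 cards
P = 13/52 = 0.2500

P = 0.2500


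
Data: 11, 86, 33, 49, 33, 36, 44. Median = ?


Sorted: 11, 33, 33, 36, 44, 49, 86
n = 7 (odd)
Middle value = 36

Median = 36


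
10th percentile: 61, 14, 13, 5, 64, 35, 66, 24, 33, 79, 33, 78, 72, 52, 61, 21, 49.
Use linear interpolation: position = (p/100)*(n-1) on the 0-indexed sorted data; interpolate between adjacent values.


Sorted: 5, 13, 14, 21, 24, 33, 33, 35, 49, 52, 61, 61, 64, 66, 72, 78, 79
n = 17
Index = 10/100 * 16 = 1.6000
Lower = data[1] = 13, Upper = data[2] = 14
P10 = 13 + 0.6000*(1) = 13.6000

P10 = 13.6000


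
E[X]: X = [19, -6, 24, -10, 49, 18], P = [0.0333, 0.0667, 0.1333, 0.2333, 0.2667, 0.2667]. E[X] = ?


E[X] = 19*0.0333 - 6*0.0667 + 24*0.1333 - 10*0.2333 + 49*0.2667 + 18*0.2667
= 0.6327 - 0.4002 + 3.1992 - 2.3330 + 13.0683 + 4.8006
= 18.9676

E[X] = 18.9676


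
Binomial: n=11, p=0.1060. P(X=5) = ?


C(11,5) = 462
p^5 = 1.338226e-05
(1-p)^6 = 0.510535
P = 462 * 1.338226e-05 * 0.510535 = 0.0032

P(X=5) = 0.0032


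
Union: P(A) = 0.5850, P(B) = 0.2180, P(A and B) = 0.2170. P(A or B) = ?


P(A∪B) = 0.5850 + 0.2180 - 0.2170
= 0.8030 - 0.2170
= 0.5860

P(A∪B) = 0.5860


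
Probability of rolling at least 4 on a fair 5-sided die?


Favorable outcomes (roll ≥ 4): 2
Total outcomes = 5
P = 2/5 = 0.4000

P = 0.4000


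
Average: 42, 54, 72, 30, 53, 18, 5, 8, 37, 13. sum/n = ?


Sum = 42 + 54 + 72 + 30 + 53 + 18 + 5 + 8 + 37 + 13 = 332
n = 10
Mean = 332/10 = 33.2000

Mean = 33.2000


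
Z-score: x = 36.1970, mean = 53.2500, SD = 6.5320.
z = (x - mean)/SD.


z = (36.1970 - 53.2500)/6.5320
= -17.0530/6.5320
= -2.6107

z = -2.6107


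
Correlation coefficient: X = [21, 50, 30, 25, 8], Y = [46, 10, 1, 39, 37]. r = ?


Mean X = 26.8000, Mean Y = 26.6000
SD X = 13.702555, SD Y = 17.715530
Cov = -159.480000
r = -159.480000/(13.702555*17.715530) = -0.6570

r = -0.6570


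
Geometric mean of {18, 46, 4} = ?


Product = 18 × 46 × 4 = 3312
GM = 3312^(1/3) = 14.9061

GM = 14.9061


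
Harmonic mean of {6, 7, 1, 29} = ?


Sum of reciprocals = 1/6 + 1/7 + 1/1 + 1/29 = 1.344007
HM = 4/1.344007 = 2.9762

HM = 2.9762


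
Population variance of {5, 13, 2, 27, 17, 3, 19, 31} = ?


Mean = 14.6250
Squared deviations: 92.6406, 2.6406, 159.3906, 153.1406, 5.6406, 135.1406, 19.1406, 268.1406
Sum = 835.8750
Variance = 835.8750/8 = 104.4844

Variance = 104.4844


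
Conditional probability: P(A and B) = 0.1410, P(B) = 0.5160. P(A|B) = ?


P(A|B) = 0.1410/0.5160 = 0.2733

P(A|B) = 0.2733


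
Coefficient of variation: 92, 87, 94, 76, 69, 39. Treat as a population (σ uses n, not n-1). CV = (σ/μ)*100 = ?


Mean = 76.1667
SD = 18.7920
CV = (18.7920/76.1667)*100 = 24.6722%

CV = 24.6722%


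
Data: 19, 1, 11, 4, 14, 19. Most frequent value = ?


Frequencies: 1:1, 4:1, 11:1, 14:1, 19:2
Max frequency = 2
Mode = 19

Mode = 19


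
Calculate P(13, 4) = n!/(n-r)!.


P(13,4) = 13!/9!
= 6227020800/362880
= 17160

P(13,4) = 17160


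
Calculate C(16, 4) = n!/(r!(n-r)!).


C(16,4) = 16!/(4! × 12!)
= 20922789888000/(24 × 479001600)
= 1820

C(16,4) = 1820


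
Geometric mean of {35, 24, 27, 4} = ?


Product = 35 × 24 × 27 × 4 = 90720
GM = 90720^(1/4) = 17.3550

GM = 17.3550


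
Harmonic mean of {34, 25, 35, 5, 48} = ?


Sum of reciprocals = 1/34 + 1/25 + 1/35 + 1/5 + 1/48 = 0.318817
HM = 5/0.318817 = 15.6830

HM = 15.6830


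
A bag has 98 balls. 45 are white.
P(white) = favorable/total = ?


P = 45/98 = 0.4592

P = 0.4592


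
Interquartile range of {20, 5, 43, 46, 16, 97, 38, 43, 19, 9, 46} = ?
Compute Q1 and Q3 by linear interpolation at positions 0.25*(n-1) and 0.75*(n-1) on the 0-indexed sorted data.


Sorted: 5, 9, 16, 19, 20, 38, 43, 43, 46, 46, 97
Q1 (25th %ile) = 17.5000
Q3 (75th %ile) = 44.5000
IQR = 44.5000 - 17.5000 = 27.0000

IQR = 27.0000


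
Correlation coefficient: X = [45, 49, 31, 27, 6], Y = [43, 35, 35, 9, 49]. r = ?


Mean X = 31.6000, Mean Y = 34.2000
SD X = 15.226293, SD Y = 13.658697
Cov = -26.320000
r = -26.320000/(15.226293*13.658697) = -0.1266

r = -0.1266


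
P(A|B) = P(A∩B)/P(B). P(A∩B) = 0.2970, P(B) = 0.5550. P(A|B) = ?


P(A|B) = 0.2970/0.5550 = 0.5351

P(A|B) = 0.5351


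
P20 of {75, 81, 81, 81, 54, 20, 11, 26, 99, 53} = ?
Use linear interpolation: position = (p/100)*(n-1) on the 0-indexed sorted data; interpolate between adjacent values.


Sorted: 11, 20, 26, 53, 54, 75, 81, 81, 81, 99
n = 10
Index = 20/100 * 9 = 1.8000
Lower = data[1] = 20, Upper = data[2] = 26
P20 = 20 + 0.8000*(6) = 24.8000

P20 = 24.8000


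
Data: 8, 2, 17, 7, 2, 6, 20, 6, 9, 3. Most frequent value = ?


Frequencies: 2:2, 3:1, 6:2, 7:1, 8:1, 9:1, 17:1, 20:1
Max frequency = 2
Mode = 2, 6

Mode = 2, 6


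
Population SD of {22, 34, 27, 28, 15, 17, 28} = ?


Mean = 24.4286
Variance = 39.1020
SD = sqrt(39.1020) = 6.2532

SD = 6.2532


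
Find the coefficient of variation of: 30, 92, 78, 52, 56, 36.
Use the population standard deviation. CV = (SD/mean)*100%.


Mean = 57.3333
SD = 21.8378
CV = (21.8378/57.3333)*100 = 38.0892%

CV = 38.0892%


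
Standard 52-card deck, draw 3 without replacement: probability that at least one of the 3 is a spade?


P(at least one) = 1 - P(none)
P(none) = (39/52) × (38/51) × (37/50) = 0.413529
P(at least one) = 1 - 0.413529 = 0.5865

P = 0.5865


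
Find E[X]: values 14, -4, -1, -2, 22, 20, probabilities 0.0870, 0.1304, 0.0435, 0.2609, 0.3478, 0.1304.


E[X] = 14*0.0870 - 4*0.1304 - 1*0.0435 - 2*0.2609 + 22*0.3478 + 20*0.1304
= 1.2180 - 0.5216 - 0.0435 - 0.5218 + 7.6516 + 2.6080
= 10.3907

E[X] = 10.3907


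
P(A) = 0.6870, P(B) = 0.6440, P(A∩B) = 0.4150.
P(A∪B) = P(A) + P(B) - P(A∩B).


P(A∪B) = 0.6870 + 0.6440 - 0.4150
= 1.3310 - 0.4150
= 0.9160

P(A∪B) = 0.9160


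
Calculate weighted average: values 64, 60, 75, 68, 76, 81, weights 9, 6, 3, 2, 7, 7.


Numerator = 64*9 + 60*6 + 75*3 + 68*2 + 76*7 + 81*7 = 2396
Denominator = 9 + 6 + 3 + 2 + 7 + 7 = 34
WM = 2396/34 = 70.4706

WM = 70.4706


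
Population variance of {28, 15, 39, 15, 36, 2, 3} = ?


Mean = 19.7143
Squared deviations: 68.6531, 22.2245, 371.9388, 22.2245, 265.2245, 313.7959, 279.3673
Sum = 1343.4286
Variance = 1343.4286/7 = 191.9184

Variance = 191.9184


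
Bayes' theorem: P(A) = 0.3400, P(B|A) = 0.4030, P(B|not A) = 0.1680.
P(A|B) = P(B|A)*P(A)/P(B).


P(B) = P(B|A)*P(A) + P(B|A')*P(A')
= 0.4030*0.3400 + 0.1680*0.6600
= 0.137020 + 0.110880 = 0.247900
P(A|B) = 0.137020/0.247900 = 0.5527

P(A|B) = 0.5527


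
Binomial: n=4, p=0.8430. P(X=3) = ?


C(4,3) = 4
p^3 = 0.599077
(1-p)^1 = 0.157000
P = 4 * 0.599077 * 0.157000 = 0.3762

P(X=3) = 0.3762


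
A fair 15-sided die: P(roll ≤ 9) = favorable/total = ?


Favorable outcomes (roll ≤ 9): 9
Total outcomes = 15
P = 9/15 = 0.6000

P = 0.6000


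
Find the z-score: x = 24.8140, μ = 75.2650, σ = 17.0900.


z = (24.8140 - 75.2650)/17.0900
= -50.4510/17.0900
= -2.9521

z = -2.9521


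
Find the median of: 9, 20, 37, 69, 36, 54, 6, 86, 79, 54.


Sorted: 6, 9, 20, 36, 37, 54, 54, 69, 79, 86
n = 10 (even)
Middle values: 37 and 54
Median = (37+54)/2 = 45.5000

Median = 45.5000


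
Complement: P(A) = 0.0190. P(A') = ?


P(not A) = 1 - 0.0190 = 0.9810

P(not A) = 0.9810


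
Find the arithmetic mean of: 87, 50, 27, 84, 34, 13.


Sum = 87 + 50 + 27 + 84 + 34 + 13 = 295
n = 6
Mean = 295/6 = 49.1667

Mean = 49.1667


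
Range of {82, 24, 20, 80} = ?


Max = 82, Min = 20
Range = 82 - 20 = 62

Range = 62


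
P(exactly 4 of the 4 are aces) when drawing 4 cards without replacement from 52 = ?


Hypergeometric: P(X=4) = C(4,4)·C(48,0) / C(52,4)
= 1 × 1 / 270725
= 1/270725 = 3.6938e-06

P = 3.6938e-06


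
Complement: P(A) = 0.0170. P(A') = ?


P(not A) = 1 - 0.0170 = 0.9830

P(not A) = 0.9830


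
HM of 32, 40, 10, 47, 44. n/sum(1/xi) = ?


Sum of reciprocals = 1/32 + 1/40 + 1/10 + 1/47 + 1/44 = 0.200254
HM = 5/0.200254 = 24.9683

HM = 24.9683


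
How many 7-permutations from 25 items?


P(25,7) = 25!/18!
= 15511210043330985984000000/6402373705728000
= 2422728000

P(25,7) = 2422728000


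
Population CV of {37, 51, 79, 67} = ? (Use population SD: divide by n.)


Mean = 58.5000
SD = 15.8981
CV = (15.8981/58.5000)*100 = 27.1763%

CV = 27.1763%


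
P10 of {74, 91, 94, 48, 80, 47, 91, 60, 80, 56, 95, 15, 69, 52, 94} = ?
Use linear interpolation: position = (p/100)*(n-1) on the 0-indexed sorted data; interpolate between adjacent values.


Sorted: 15, 47, 48, 52, 56, 60, 69, 74, 80, 80, 91, 91, 94, 94, 95
n = 15
Index = 10/100 * 14 = 1.4000
Lower = data[1] = 47, Upper = data[2] = 48
P10 = 47 + 0.4000*(1) = 47.4000

P10 = 47.4000


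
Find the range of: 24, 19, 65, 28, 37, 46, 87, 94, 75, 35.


Max = 94, Min = 19
Range = 94 - 19 = 75

Range = 75


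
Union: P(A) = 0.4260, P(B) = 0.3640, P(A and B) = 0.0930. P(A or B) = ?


P(A∪B) = 0.4260 + 0.3640 - 0.0930
= 0.7900 - 0.0930
= 0.6970

P(A∪B) = 0.6970


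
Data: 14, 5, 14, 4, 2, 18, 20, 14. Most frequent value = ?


Frequencies: 2:1, 4:1, 5:1, 14:3, 18:1, 20:1
Max frequency = 3
Mode = 14

Mode = 14


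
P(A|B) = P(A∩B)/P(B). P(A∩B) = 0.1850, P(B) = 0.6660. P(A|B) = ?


P(A|B) = 0.1850/0.6660 = 0.2778

P(A|B) = 0.2778


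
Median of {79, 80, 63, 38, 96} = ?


Sorted: 38, 63, 79, 80, 96
n = 5 (odd)
Middle value = 79

Median = 79


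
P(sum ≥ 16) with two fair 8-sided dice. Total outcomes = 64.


Total outcomes = 8×8 = 64
Favorable (sum ≥ 16): 1
P = 1/64 = 0.0156

P = 0.0156


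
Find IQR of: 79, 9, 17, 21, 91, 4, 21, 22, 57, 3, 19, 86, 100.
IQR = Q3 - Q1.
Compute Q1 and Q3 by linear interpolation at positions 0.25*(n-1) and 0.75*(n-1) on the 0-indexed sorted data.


Sorted: 3, 4, 9, 17, 19, 21, 21, 22, 57, 79, 86, 91, 100
Q1 (25th %ile) = 17.0000
Q3 (75th %ile) = 79.0000
IQR = 79.0000 - 17.0000 = 62.0000

IQR = 62.0000


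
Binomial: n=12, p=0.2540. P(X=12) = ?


C(12,12) = 1
p^12 = 7.211151e-08
(1-p)^0 = 1.000000
P = 1 * 7.211151e-08 * 1.000000 = 7.2112e-08

P(X=12) = 7.2112e-08


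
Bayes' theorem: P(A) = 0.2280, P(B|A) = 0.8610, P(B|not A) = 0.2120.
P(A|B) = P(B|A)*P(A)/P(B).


P(B) = P(B|A)*P(A) + P(B|A')*P(A')
= 0.8610*0.2280 + 0.2120*0.7720
= 0.196308 + 0.163664 = 0.359972
P(A|B) = 0.196308/0.359972 = 0.5453

P(A|B) = 0.5453


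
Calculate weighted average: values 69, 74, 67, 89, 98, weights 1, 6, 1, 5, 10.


Numerator = 69*1 + 74*6 + 67*1 + 89*5 + 98*10 = 2005
Denominator = 1 + 6 + 1 + 5 + 10 = 23
WM = 2005/23 = 87.1739

WM = 87.1739


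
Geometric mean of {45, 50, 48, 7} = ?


Product = 45 × 50 × 48 × 7 = 756000
GM = 756000^(1/4) = 29.4870

GM = 29.4870


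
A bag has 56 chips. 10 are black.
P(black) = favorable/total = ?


P = 10/56 = 0.1786

P = 0.1786


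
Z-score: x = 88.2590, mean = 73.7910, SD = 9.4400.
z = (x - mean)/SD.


z = (88.2590 - 73.7910)/9.4400
= 14.4680/9.4400
= 1.5326

z = 1.5326


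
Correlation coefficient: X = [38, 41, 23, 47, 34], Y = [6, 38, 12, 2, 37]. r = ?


Mean X = 36.6000, Mean Y = 19.0000
SD X = 8.014986, SD Y = 15.440207
Cov = -12.600000
r = -12.600000/(8.014986*15.440207) = -0.1018

r = -0.1018


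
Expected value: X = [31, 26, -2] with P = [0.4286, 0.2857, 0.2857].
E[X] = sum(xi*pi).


E[X] = 31*0.4286 + 26*0.2857 - 2*0.2857
= 13.2866 + 7.4282 - 0.5714
= 20.1434

E[X] = 20.1434


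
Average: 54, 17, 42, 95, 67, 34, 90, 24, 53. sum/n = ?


Sum = 54 + 17 + 42 + 95 + 67 + 34 + 90 + 24 + 53 = 476
n = 9
Mean = 476/9 = 52.8889

Mean = 52.8889


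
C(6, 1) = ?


C(6,1) = 6!/(1! × 5!)
= 720/(1 × 120)
= 6

C(6,1) = 6


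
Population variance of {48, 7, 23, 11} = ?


Mean = 22.2500
Squared deviations: 663.0625, 232.5625, 0.5625, 126.5625
Sum = 1022.7500
Variance = 1022.7500/4 = 255.6875

Variance = 255.6875


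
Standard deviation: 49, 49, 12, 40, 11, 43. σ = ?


Mean = 34.0000
Variance = 263.3333
SD = sqrt(263.3333) = 16.2275

SD = 16.2275


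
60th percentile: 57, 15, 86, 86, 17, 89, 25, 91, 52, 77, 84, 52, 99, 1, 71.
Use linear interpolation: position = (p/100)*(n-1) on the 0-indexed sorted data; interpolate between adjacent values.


Sorted: 1, 15, 17, 25, 52, 52, 57, 71, 77, 84, 86, 86, 89, 91, 99
n = 15
Index = 60/100 * 14 = 8.4000
Lower = data[8] = 77, Upper = data[9] = 84
P60 = 77 + 0.4000*(7) = 79.8000

P60 = 79.8000


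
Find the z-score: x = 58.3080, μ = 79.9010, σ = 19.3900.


z = (58.3080 - 79.9010)/19.3900
= -21.5930/19.3900
= -1.1136

z = -1.1136


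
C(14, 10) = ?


C(14,10) = 14!/(10! × 4!)
= 87178291200/(3628800 × 24)
= 1001

C(14,10) = 1001


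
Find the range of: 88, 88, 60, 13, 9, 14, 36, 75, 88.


Max = 88, Min = 9
Range = 88 - 9 = 79

Range = 79


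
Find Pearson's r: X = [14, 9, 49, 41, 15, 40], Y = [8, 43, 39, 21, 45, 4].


Mean X = 28.0000, Mean Y = 26.6667
SD X = 15.705625, SD Y = 16.579773
Cov = -62.333333
r = -62.333333/(15.705625*16.579773) = -0.2394

r = -0.2394


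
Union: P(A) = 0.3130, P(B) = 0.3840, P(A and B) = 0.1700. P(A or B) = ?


P(A∪B) = 0.3130 + 0.3840 - 0.1700
= 0.6970 - 0.1700
= 0.5270

P(A∪B) = 0.5270


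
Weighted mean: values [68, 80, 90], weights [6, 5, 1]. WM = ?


Numerator = 68*6 + 80*5 + 90*1 = 898
Denominator = 6 + 5 + 1 = 12
WM = 898/12 = 74.8333

WM = 74.8333


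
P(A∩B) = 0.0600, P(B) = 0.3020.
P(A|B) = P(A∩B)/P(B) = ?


P(A|B) = 0.0600/0.3020 = 0.1987

P(A|B) = 0.1987


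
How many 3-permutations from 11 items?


P(11,3) = 11!/8!
= 39916800/40320
= 990

P(11,3) = 990


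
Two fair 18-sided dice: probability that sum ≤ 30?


Total outcomes = 18×18 = 324
Favorable (sum ≤ 30): 303
P = 303/324 = 0.9352

P = 0.9352


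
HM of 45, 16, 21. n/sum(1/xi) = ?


Sum of reciprocals = 1/45 + 1/16 + 1/21 = 0.132341
HM = 3/0.132341 = 22.6687

HM = 22.6687


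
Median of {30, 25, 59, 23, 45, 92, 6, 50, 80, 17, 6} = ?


Sorted: 6, 6, 17, 23, 25, 30, 45, 50, 59, 80, 92
n = 11 (odd)
Middle value = 30

Median = 30


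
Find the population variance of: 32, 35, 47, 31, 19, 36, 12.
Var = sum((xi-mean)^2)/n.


Mean = 30.2857
Squared deviations: 2.9388, 22.2245, 279.3673, 0.5102, 127.3673, 32.6531, 334.3673
Sum = 799.4286
Variance = 799.4286/7 = 114.2041

Variance = 114.2041


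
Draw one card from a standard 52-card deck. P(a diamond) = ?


13 diamonds in 52 cards
P = 13/52 = 0.2500

P = 0.2500


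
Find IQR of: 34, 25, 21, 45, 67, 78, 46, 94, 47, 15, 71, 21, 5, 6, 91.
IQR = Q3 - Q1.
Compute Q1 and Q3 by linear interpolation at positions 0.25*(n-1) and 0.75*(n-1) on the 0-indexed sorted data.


Sorted: 5, 6, 15, 21, 21, 25, 34, 45, 46, 47, 67, 71, 78, 91, 94
Q1 (25th %ile) = 21.0000
Q3 (75th %ile) = 69.0000
IQR = 69.0000 - 21.0000 = 48.0000

IQR = 48.0000


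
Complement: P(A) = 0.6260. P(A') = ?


P(not A) = 1 - 0.6260 = 0.3740

P(not A) = 0.3740


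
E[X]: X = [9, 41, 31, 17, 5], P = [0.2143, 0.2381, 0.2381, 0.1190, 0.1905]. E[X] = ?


E[X] = 9*0.2143 + 41*0.2381 + 31*0.2381 + 17*0.1190 + 5*0.1905
= 1.9287 + 9.7621 + 7.3811 + 2.0230 + 0.9525
= 22.0474

E[X] = 22.0474


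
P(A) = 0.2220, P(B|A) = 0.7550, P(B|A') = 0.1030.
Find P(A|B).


P(B) = P(B|A)*P(A) + P(B|A')*P(A')
= 0.7550*0.2220 + 0.1030*0.7780
= 0.167610 + 0.080134 = 0.247744
P(A|B) = 0.167610/0.247744 = 0.6765

P(A|B) = 0.6765


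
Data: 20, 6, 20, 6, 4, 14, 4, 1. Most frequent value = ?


Frequencies: 1:1, 4:2, 6:2, 14:1, 20:2
Max frequency = 2
Mode = 4, 6, 20

Mode = 4, 6, 20


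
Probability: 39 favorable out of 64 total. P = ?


P = 39/64 = 0.6094

P = 0.6094


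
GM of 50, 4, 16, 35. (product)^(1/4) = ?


Product = 50 × 4 × 16 × 35 = 112000
GM = 112000^(1/4) = 18.2938

GM = 18.2938


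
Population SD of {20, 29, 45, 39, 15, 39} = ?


Mean = 31.1667
Variance = 117.4722
SD = sqrt(117.4722) = 10.8385

SD = 10.8385


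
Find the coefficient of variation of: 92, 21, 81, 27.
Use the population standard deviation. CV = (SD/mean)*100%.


Mean = 55.2500
SD = 31.5624
CV = (31.5624/55.2500)*100 = 57.1266%

CV = 57.1266%


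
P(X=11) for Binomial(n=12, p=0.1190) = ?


C(12,11) = 12
p^11 = 6.776674e-11
(1-p)^1 = 0.881000
P = 12 * 6.776674e-11 * 0.881000 = 7.1643e-10

P(X=11) = 7.1643e-10


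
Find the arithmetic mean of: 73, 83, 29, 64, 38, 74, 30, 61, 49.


Sum = 73 + 83 + 29 + 64 + 38 + 74 + 30 + 61 + 49 = 501
n = 9
Mean = 501/9 = 55.6667

Mean = 55.6667


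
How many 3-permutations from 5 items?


P(5,3) = 5!/2!
= 120/2
= 60

P(5,3) = 60


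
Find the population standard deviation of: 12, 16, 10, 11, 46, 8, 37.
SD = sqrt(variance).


Mean = 20.0000
Variance = 195.7143
SD = sqrt(195.7143) = 13.9898

SD = 13.9898


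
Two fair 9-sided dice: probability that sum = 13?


Total outcomes = 9×9 = 81
Favorable (sum = 13): 6
P = 6/81 = 0.0741

P = 0.0741


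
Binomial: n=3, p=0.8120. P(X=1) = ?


C(3,1) = 3
p^1 = 0.812000
(1-p)^2 = 0.035344
P = 3 * 0.812000 * 0.035344 = 0.0861

P(X=1) = 0.0861


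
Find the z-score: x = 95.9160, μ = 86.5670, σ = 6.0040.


z = (95.9160 - 86.5670)/6.0040
= 9.3490/6.0040
= 1.5571

z = 1.5571


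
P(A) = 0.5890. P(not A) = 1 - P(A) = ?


P(not A) = 1 - 0.5890 = 0.4110

P(not A) = 0.4110


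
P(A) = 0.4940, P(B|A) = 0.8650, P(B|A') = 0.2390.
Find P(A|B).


P(B) = P(B|A)*P(A) + P(B|A')*P(A')
= 0.8650*0.4940 + 0.2390*0.5060
= 0.427310 + 0.120934 = 0.548244
P(A|B) = 0.427310/0.548244 = 0.7794

P(A|B) = 0.7794


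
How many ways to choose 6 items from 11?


C(11,6) = 11!/(6! × 5!)
= 39916800/(720 × 120)
= 462

C(11,6) = 462


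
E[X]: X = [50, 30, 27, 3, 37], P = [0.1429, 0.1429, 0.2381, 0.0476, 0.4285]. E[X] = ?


E[X] = 50*0.1429 + 30*0.1429 + 27*0.2381 + 3*0.0476 + 37*0.4285
= 7.1450 + 4.2870 + 6.4287 + 0.1428 + 15.8545
= 33.8580

E[X] = 33.8580


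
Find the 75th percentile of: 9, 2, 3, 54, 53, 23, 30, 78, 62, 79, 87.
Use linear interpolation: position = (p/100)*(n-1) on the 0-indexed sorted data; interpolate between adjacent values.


Sorted: 2, 3, 9, 23, 30, 53, 54, 62, 78, 79, 87
n = 11
Index = 75/100 * 10 = 7.5000
Lower = data[7] = 62, Upper = data[8] = 78
P75 = 62 + 0.5000*(16) = 70.0000

P75 = 70.0000


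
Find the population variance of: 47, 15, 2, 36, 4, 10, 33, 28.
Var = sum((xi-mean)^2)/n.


Mean = 21.8750
Squared deviations: 631.2656, 47.2656, 395.0156, 199.5156, 319.5156, 141.0156, 123.7656, 37.5156
Sum = 1894.8750
Variance = 1894.8750/8 = 236.8594

Variance = 236.8594


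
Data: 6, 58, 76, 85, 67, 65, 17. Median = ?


Sorted: 6, 17, 58, 65, 67, 76, 85
n = 7 (odd)
Middle value = 65

Median = 65


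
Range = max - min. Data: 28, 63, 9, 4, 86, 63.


Max = 86, Min = 4
Range = 86 - 4 = 82

Range = 82


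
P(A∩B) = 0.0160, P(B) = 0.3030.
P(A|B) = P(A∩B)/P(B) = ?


P(A|B) = 0.0160/0.3030 = 0.0528

P(A|B) = 0.0528


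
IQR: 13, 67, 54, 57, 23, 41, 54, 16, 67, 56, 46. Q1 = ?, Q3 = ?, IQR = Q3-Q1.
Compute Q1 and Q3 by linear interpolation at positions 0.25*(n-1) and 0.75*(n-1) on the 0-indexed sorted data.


Sorted: 13, 16, 23, 41, 46, 54, 54, 56, 57, 67, 67
Q1 (25th %ile) = 32.0000
Q3 (75th %ile) = 56.5000
IQR = 56.5000 - 32.0000 = 24.5000

IQR = 24.5000


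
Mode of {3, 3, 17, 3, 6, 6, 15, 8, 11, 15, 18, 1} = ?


Frequencies: 1:1, 3:3, 6:2, 8:1, 11:1, 15:2, 17:1, 18:1
Max frequency = 3
Mode = 3

Mode = 3


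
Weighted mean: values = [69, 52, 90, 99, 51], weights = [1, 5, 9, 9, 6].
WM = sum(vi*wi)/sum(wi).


Numerator = 69*1 + 52*5 + 90*9 + 99*9 + 51*6 = 2336
Denominator = 1 + 5 + 9 + 9 + 6 = 30
WM = 2336/30 = 77.8667

WM = 77.8667


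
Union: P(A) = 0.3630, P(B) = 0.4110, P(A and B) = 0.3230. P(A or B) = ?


P(A∪B) = 0.3630 + 0.4110 - 0.3230
= 0.7740 - 0.3230
= 0.4510

P(A∪B) = 0.4510


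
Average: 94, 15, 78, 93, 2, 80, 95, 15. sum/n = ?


Sum = 94 + 15 + 78 + 93 + 2 + 80 + 95 + 15 = 472
n = 8
Mean = 472/8 = 59.0000

Mean = 59.0000


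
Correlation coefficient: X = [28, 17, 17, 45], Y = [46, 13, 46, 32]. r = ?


Mean X = 26.7500, Mean Y = 34.2500
SD X = 11.453711, SD Y = 13.534678
Cov = 16.562500
r = 16.562500/(11.453711*13.534678) = 0.1068

r = 0.1068


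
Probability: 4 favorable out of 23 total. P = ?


P = 4/23 = 0.1739

P = 0.1739


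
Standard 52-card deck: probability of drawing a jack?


4 jacks in 52 cards
P = 4/52 = 0.0769

P = 0.0769


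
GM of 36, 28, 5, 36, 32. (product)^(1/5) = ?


Product = 36 × 28 × 5 × 36 × 32 = 5806080
GM = 5806080^(1/5) = 22.5308

GM = 22.5308


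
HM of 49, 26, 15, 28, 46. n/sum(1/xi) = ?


Sum of reciprocals = 1/49 + 1/26 + 1/15 + 1/28 + 1/46 = 0.182990
HM = 5/0.182990 = 27.3239

HM = 27.3239


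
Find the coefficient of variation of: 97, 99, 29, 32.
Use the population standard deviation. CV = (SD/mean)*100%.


Mean = 64.2500
SD = 33.7741
CV = (33.7741/64.2500)*100 = 52.5666%

CV = 52.5666%


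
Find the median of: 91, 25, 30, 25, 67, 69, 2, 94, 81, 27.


Sorted: 2, 25, 25, 27, 30, 67, 69, 81, 91, 94
n = 10 (even)
Middle values: 30 and 67
Median = (30+67)/2 = 48.5000

Median = 48.5000


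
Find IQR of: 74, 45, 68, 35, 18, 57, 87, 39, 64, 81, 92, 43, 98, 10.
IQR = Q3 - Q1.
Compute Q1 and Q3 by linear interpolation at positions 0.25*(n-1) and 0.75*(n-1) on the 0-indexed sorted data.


Sorted: 10, 18, 35, 39, 43, 45, 57, 64, 68, 74, 81, 87, 92, 98
Q1 (25th %ile) = 40.0000
Q3 (75th %ile) = 79.2500
IQR = 79.2500 - 40.0000 = 39.2500

IQR = 39.2500


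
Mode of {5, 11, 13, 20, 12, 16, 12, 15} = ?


Frequencies: 5:1, 11:1, 12:2, 13:1, 15:1, 16:1, 20:1
Max frequency = 2
Mode = 12

Mode = 12


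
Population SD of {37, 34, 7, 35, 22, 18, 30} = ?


Mean = 26.1429
Variance = 103.2653
SD = sqrt(103.2653) = 10.1620

SD = 10.1620


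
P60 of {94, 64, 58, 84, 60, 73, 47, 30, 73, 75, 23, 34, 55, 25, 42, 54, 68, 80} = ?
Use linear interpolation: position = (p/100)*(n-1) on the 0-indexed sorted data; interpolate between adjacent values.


Sorted: 23, 25, 30, 34, 42, 47, 54, 55, 58, 60, 64, 68, 73, 73, 75, 80, 84, 94
n = 18
Index = 60/100 * 17 = 10.2000
Lower = data[10] = 64, Upper = data[11] = 68
P60 = 64 + 0.2000*(4) = 64.8000

P60 = 64.8000


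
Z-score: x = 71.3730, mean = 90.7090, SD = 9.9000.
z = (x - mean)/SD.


z = (71.3730 - 90.7090)/9.9000
= -19.3360/9.9000
= -1.9531

z = -1.9531


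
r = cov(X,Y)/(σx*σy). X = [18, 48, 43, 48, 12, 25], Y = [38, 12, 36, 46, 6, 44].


Mean X = 32.3333, Mean Y = 30.3333
SD X = 14.590712, SD Y = 15.552778
Cov = 50.555556
r = 50.555556/(14.590712*15.552778) = 0.2228

r = 0.2228


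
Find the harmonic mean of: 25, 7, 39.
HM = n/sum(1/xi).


Sum of reciprocals = 1/25 + 1/7 + 1/39 = 0.208498
HM = 3/0.208498 = 14.3886

HM = 14.3886


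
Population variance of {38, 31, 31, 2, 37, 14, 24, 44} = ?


Mean = 27.6250
Squared deviations: 107.6406, 11.3906, 11.3906, 656.6406, 87.8906, 185.6406, 13.1406, 268.1406
Sum = 1341.8750
Variance = 1341.8750/8 = 167.7344

Variance = 167.7344


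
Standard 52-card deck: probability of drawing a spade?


13 spades in 52 cards
P = 13/52 = 0.2500

P = 0.2500


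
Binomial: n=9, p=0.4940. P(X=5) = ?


C(9,5) = 126
p^5 = 0.029419
(1-p)^4 = 0.065554
P = 126 * 0.029419 * 0.065554 = 0.2430

P(X=5) = 0.2430


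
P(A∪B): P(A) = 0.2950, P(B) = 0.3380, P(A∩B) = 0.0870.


P(A∪B) = 0.2950 + 0.3380 - 0.0870
= 0.6330 - 0.0870
= 0.5460

P(A∪B) = 0.5460


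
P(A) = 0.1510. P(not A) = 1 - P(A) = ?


P(not A) = 1 - 0.1510 = 0.8490

P(not A) = 0.8490


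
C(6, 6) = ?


C(6,6) = 6!/(6! × 0!)
= 720/(720 × 1)
= 1

C(6,6) = 1


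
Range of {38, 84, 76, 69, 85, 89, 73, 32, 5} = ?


Max = 89, Min = 5
Range = 89 - 5 = 84

Range = 84


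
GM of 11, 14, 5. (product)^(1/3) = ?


Product = 11 × 14 × 5 = 770
GM = 770^(1/3) = 9.1657

GM = 9.1657


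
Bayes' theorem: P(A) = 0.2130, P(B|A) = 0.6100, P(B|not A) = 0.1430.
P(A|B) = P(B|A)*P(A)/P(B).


P(B) = P(B|A)*P(A) + P(B|A')*P(A')
= 0.6100*0.2130 + 0.1430*0.7870
= 0.129930 + 0.112541 = 0.242471
P(A|B) = 0.129930/0.242471 = 0.5359

P(A|B) = 0.5359


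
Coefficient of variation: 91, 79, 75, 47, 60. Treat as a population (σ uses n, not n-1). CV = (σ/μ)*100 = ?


Mean = 70.4000
SD = 15.3310
CV = (15.3310/70.4000)*100 = 21.7770%

CV = 21.7770%


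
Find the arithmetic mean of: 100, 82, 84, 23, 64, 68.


Sum = 100 + 82 + 84 + 23 + 64 + 68 = 421
n = 6
Mean = 421/6 = 70.1667

Mean = 70.1667


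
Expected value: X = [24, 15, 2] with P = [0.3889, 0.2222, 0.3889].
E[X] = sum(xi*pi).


E[X] = 24*0.3889 + 15*0.2222 + 2*0.3889
= 9.3336 + 3.3330 + 0.7778
= 13.4444

E[X] = 13.4444


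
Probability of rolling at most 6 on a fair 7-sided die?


Favorable outcomes (roll ≤ 6): 6
Total outcomes = 7
P = 6/7 = 0.8571

P = 0.8571


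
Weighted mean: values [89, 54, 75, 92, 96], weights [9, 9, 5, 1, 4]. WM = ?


Numerator = 89*9 + 54*9 + 75*5 + 92*1 + 96*4 = 2138
Denominator = 9 + 9 + 5 + 1 + 4 = 28
WM = 2138/28 = 76.3571

WM = 76.3571


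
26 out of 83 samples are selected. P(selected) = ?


P = 26/83 = 0.3133

P = 0.3133


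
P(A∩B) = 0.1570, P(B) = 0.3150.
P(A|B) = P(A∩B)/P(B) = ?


P(A|B) = 0.1570/0.3150 = 0.4984

P(A|B) = 0.4984


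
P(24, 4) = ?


P(24,4) = 24!/20!
= 620448401733239439360000/2432902008176640000
= 255024

P(24,4) = 255024


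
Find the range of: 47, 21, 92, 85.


Max = 92, Min = 21
Range = 92 - 21 = 71

Range = 71


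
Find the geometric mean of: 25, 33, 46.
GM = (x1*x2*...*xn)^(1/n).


Product = 25 × 33 × 46 = 37950
GM = 37950^(1/3) = 33.6050

GM = 33.6050


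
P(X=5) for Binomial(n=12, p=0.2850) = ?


C(12,5) = 792
p^5 = 0.001880
(1-p)^7 = 0.095531
P = 792 * 0.001880 * 0.095531 = 0.1423

P(X=5) = 0.1423


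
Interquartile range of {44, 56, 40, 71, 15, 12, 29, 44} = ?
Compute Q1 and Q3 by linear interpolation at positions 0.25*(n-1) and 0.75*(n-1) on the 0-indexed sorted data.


Sorted: 12, 15, 29, 40, 44, 44, 56, 71
Q1 (25th %ile) = 25.5000
Q3 (75th %ile) = 47.0000
IQR = 47.0000 - 25.5000 = 21.5000

IQR = 21.5000


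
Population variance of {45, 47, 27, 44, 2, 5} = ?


Mean = 28.3333
Squared deviations: 277.7778, 348.4444, 1.7778, 245.4444, 693.4444, 544.4444
Sum = 2111.3333
Variance = 2111.3333/6 = 351.8889

Variance = 351.8889


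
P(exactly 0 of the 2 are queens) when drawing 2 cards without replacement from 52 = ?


Hypergeometric: P(X=0) = C(4,0)·C(48,2) / C(52,2)
= 1 × 1128 / 1326
= 1128/1326 = 0.8507

P = 0.8507


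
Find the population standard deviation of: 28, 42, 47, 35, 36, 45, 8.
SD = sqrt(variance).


Mean = 34.4286
Variance = 152.8163
SD = sqrt(152.8163) = 12.3619

SD = 12.3619


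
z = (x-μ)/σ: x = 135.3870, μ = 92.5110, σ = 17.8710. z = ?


z = (135.3870 - 92.5110)/17.8710
= 42.8760/17.8710
= 2.3992

z = 2.3992


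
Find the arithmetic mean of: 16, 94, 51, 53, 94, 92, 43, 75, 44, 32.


Sum = 16 + 94 + 51 + 53 + 94 + 92 + 43 + 75 + 44 + 32 = 594
n = 10
Mean = 594/10 = 59.4000

Mean = 59.4000


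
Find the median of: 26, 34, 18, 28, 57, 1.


Sorted: 1, 18, 26, 28, 34, 57
n = 6 (even)
Middle values: 26 and 28
Median = (26+28)/2 = 27.0000

Median = 27.0000
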